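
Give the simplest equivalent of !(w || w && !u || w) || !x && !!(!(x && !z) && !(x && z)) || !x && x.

!(w || w && !u || w) || !x && !!(!(x && !z) && !(x && z)) || !x && x
= !(w || w) || !x && !!(!(x && !z) && !(x && z)) || !x && x
= !(w || w) || !x && !(x && !z || x && z) || !x && x
= !(w || w) || !x && !x || !x && x
= !(w || w) || !x
= !w || !x

!w || !x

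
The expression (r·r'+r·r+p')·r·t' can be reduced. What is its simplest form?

r·t'

(r·r'+r·r+p')·r·t'
= (r·(r'+r)+p')·r·t'   [distribution]
= (r+p')·r·t'   [complement / identity]
= r·t'   [absorption]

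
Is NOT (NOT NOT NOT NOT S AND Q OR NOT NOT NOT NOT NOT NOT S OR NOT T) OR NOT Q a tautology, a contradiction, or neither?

NOT (NOT NOT NOT NOT S AND Q OR NOT NOT NOT NOT NOT NOT S OR NOT T) OR NOT Q
= NOT (NOT NOT NOT NOT S AND Q OR NOT NOT NOT NOT S OR NOT T) OR NOT Q   — double negation
= NOT (NOT NOT NOT NOT S OR NOT T) OR NOT Q   — absorption
= NOT (NOT NOT S OR NOT T) OR NOT Q   — double negation
= NOT S AND T OR NOT Q   — De Morgan
This depends on Q, S, T, so it is not a constant.

neither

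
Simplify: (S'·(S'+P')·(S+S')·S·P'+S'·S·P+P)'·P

0

(S'·(S'+P')·(S+S')·S·P'+S'·S·P+P)'·P
= (S'·(S+S')·S·P'+S'·S·P+P)'·P   [absorption]
= (S'·S·P'+S'·S·P+P)'·P   [complement / identity]
= (S'·S+P)'·P   [distribution]
= P'·P   [complement / identity]
= 0   [complement]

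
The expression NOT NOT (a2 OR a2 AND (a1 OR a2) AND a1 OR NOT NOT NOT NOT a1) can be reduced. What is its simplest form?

NOT NOT (a2 OR a2 AND (a1 OR a2) AND a1 OR NOT NOT NOT NOT a1)
= NOT NOT (a2 OR a2 AND a1 OR NOT NOT NOT NOT a1)   — absorption
= NOT NOT (a2 OR NOT NOT NOT NOT a1)   — absorption
= a2 OR NOT NOT NOT NOT a1   — double negation
= a2 OR NOT NOT a1   — double negation
= a2 OR a1   — double negation

a2 OR a1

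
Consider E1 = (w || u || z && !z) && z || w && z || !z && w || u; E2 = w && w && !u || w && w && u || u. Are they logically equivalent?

Yes

E1: (w || u || z && !z) && z || w && z || !z && w || u
    = (w || u) && z || w && z || !z && w || u   (complement / identity)
    = (w || u) && z || w || u   (distribution)
    = w || u   (absorption)
E2: w && w && !u || w && w && u || u
    = w && w || u   (distribution)
    = w || u   (idempotence)
Both reduce to w || u, so they are equivalent.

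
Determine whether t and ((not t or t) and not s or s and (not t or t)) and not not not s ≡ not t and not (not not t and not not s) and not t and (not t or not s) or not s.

No

E1: t and ((not t or t) and not s or s and (not t or t)) and not not not s
    = t and (not t or t) and not not not s
    = t and (not t or t) and not s
    = t and not s
E2: not t and not (not not t and not not s) and not t and (not t or not s) or not s
    = not t and (not t or not s) and not t and (not t or not s) or not s
    = not t and (not t or not s) or not s
    = not t or not s
These differ: at s=0, t=0, E1 = 0 but E2 = 1.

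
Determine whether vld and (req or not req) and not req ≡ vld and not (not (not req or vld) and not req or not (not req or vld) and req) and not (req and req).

Yes

E1: vld and (req or not req) and not req
    = vld and not req
E2: vld and not (not (not req or vld) and not req or not (not req or vld) and req) and not (req and req)
    = vld and not not (not req or vld) and not (req and req)
    = vld and not not (not req or vld) and not req
    = vld and (not req or vld) and not req
    = vld and not req
Both reduce to vld and not req, so they are equivalent.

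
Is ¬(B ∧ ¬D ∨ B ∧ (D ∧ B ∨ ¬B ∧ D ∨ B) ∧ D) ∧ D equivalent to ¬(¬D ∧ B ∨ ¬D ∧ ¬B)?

No

E1: ¬(B ∧ ¬D ∨ B ∧ (D ∧ B ∨ ¬B ∧ D ∨ B) ∧ D) ∧ D
    = ¬(B ∧ ¬D ∨ B ∧ (D ∨ B) ∧ D) ∧ D   (distribution)
    = ¬(B ∧ ¬D ∨ B ∧ D) ∧ D   (absorption)
    = ¬B ∧ D   (distribution)
E2: ¬(¬D ∧ B ∨ ¬D ∧ ¬B)
    = ¬¬D   (distribution)
    = D   (double negation)
These differ: at B=1, D=1, E1 = 0 but E2 = 1.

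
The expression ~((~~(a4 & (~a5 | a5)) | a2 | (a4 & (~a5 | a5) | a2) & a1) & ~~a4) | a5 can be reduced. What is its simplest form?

~((~~(a4 & (~a5 | a5)) | a2 | (a4 & (~a5 | a5) | a2) & a1) & ~~a4) | a5
= ~((~~(a4 & (~a5 | a5)) | a2 | (a4 & (~a5 | a5) | a2) & a1) & a4) | a5
= ~((a4 & (~a5 | a5) | a2 | (a4 & (~a5 | a5) | a2) & a1) & a4) | a5
= ~((a4 & (~a5 | a5) | a2) & a4) | a5
= ~((a4 | a2) & a4) | a5
= ~a4 | a5

~a4 | a5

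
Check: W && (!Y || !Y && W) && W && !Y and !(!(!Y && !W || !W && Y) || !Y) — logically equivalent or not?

E1: W && (!Y || !Y && W) && W && !Y
    = W && !Y && W && !Y   [absorption]
    = W && !Y   [idempotence]
E2: !(!(!Y && !W || !W && Y) || !Y)
    = !(!!W || !Y)   [distribution]
    = !W && Y   [De Morgan]
These differ: at W=0, Y=1, E1 = 0 but E2 = 1.

No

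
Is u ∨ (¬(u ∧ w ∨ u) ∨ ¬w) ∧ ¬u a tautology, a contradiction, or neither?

u ∨ (¬(u ∧ w ∨ u) ∨ ¬w) ∧ ¬u
= u ∨ (¬u ∨ ¬w) ∧ ¬u
= u ∨ ¬u
= True

tautology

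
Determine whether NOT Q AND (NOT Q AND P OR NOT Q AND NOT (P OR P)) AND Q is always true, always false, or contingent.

always false

NOT Q AND (NOT Q AND P OR NOT Q AND NOT (P OR P)) AND Q
= NOT Q AND (NOT Q AND P OR NOT Q AND NOT P) AND Q
= NOT Q AND NOT Q AND Q
= NOT Q AND Q
= FALSE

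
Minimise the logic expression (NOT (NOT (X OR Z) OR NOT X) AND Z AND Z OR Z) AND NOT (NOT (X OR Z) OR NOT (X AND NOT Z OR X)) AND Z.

(NOT (NOT (X OR Z) OR NOT X) AND Z AND Z OR Z) AND NOT (NOT (X OR Z) OR NOT (X AND NOT Z OR X)) AND Z
= (NOT (NOT (X OR Z) OR NOT X) AND Z OR Z) AND NOT (NOT (X OR Z) OR NOT (X AND NOT Z OR X)) AND Z   [idempotence]
= (NOT (NOT (X OR Z) OR NOT X) AND Z OR Z) AND NOT (NOT (X OR Z) OR NOT X) AND Z   [absorption]
= NOT (NOT (X OR Z) OR NOT X) AND Z   [absorption]
= (X OR Z) AND X AND Z   [De Morgan]
= X AND Z   [absorption]

X AND Z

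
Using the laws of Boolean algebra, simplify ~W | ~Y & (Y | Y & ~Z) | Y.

~W | ~Y & (Y | Y & ~Z) | Y
= ~W | ~Y & Y | Y   — absorption
= ~W | Y   — complement / identity

~W | Y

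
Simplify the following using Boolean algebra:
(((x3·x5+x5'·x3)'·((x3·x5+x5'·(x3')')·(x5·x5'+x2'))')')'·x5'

(((x3·x5+x5'·x3)'·((x3·x5+x5'·(x3')')·(x5·x5'+x2'))')')'·x5'
= (((x3·x5+x5'·x3)'·((x3·x5+x5'·(x3')')·x2')')')'·x5'   (complement / identity)
= (((x3·x5+x5'·x3)'·((x3·x5+x5'·x3)·x2')')')'·x5'   (double negation)
= (x3·x5+x5'·x3+(x3·x5+x5'·x3)·x2')'·x5'   (De Morgan)
= (x3·x5+x5'·x3)'·x5'   (absorption)
= x3'·x5'   (distribution)

x3'·x5'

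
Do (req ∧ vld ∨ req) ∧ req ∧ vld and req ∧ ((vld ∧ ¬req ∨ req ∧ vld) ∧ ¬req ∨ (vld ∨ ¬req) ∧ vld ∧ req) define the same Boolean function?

Yes

E1: (req ∧ vld ∨ req) ∧ req ∧ vld
    = req ∧ vld
E2: req ∧ ((vld ∧ ¬req ∨ req ∧ vld) ∧ ¬req ∨ (vld ∨ ¬req) ∧ vld ∧ req)
    = req ∧ ((vld ∧ ¬req ∨ req ∧ vld) ∧ ¬req ∨ vld ∧ req)
    = req ∧ (vld ∧ ¬req ∨ vld ∧ req)
    = req ∧ vld
Both reduce to req ∧ vld, so they are equivalent.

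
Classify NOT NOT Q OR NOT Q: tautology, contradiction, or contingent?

tautology

NOT NOT Q OR NOT Q
= Q OR NOT Q   [double negation]
= TRUE   [complement]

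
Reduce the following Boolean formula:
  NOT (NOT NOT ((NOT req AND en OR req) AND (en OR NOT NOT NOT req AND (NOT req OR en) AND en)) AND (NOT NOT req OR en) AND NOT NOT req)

NOT en OR NOT req

NOT (NOT NOT ((NOT req AND en OR req) AND (en OR NOT NOT NOT req AND (NOT req OR en) AND en)) AND (NOT NOT req OR en) AND NOT NOT req)
= NOT (NOT NOT ((NOT req AND en OR req) AND (en OR NOT NOT NOT req AND (NOT req OR en) AND en)) AND NOT NOT req)   (absorption)
= NOT (NOT NOT ((NOT req AND en OR req) AND (en OR NOT req AND (NOT req OR en) AND en)) AND NOT NOT req)   (double negation)
= NOT (NOT NOT ((NOT req AND en OR req) AND (en OR NOT req AND en)) AND NOT NOT req)   (absorption)
= NOT (NOT NOT (req AND en OR NOT req AND en) AND NOT NOT req)   (distribution)
= NOT (NOT NOT en AND NOT NOT req)   (distribution)
= NOT en OR NOT req   (De Morgan)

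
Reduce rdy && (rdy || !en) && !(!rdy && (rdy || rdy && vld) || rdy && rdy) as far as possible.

rdy && (rdy || !en) && !(!rdy && (rdy || rdy && vld) || rdy && rdy)
= rdy && !(!rdy && (rdy || rdy && vld) || rdy && rdy)   (absorption)
= rdy && !(!rdy && rdy || rdy && rdy)   (absorption)
= rdy && !rdy   (distribution)
= false   (complement)

false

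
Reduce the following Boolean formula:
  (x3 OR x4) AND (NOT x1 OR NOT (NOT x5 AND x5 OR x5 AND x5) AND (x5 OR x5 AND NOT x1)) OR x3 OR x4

x3 OR x4

(x3 OR x4) AND (NOT x1 OR NOT (NOT x5 AND x5 OR x5 AND x5) AND (x5 OR x5 AND NOT x1)) OR x3 OR x4
= (x3 OR x4) AND (NOT x1 OR NOT x5 AND (x5 OR x5 AND NOT x1)) OR x3 OR x4   — distribution
= (x3 OR x4) AND (NOT x1 OR NOT x5 AND x5) OR x3 OR x4   — absorption
= (x3 OR x4) AND NOT x1 OR x3 OR x4   — complement / identity
= x3 OR x4   — absorption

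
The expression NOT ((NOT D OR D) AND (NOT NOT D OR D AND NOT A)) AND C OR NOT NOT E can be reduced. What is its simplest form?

NOT ((NOT D OR D) AND (NOT NOT D OR D AND NOT A)) AND C OR NOT NOT E
= NOT ((NOT D OR D) AND (D OR D AND NOT A)) AND C OR NOT NOT E   [double negation]
= NOT (D OR D AND NOT A) AND C OR NOT NOT E   [complement / identity]
= NOT (D OR D AND NOT A) AND C OR E   [double negation]
= NOT D AND C OR E   [absorption]

NOT D AND C OR E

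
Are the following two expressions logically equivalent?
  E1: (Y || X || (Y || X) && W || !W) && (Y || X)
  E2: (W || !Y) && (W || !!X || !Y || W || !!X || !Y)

No

E1: (Y || X || (Y || X) && W || !W) && (Y || X)
    = (Y || X || !W) && (Y || X)   (absorption)
    = Y || X   (absorption)
E2: (W || !Y) && (W || !!X || !Y || W || !!X || !Y)
    = (W || !Y) && (W || !!X || !Y)   (idempotence)
    = (W || !Y) && (W || X || !Y)   (double negation)
    = !Y || W && (W || X)   (distribution)
    = !Y || W   (absorption)
These differ: at W=0, X=0, Y=0, E1 = 0 but E2 = 1.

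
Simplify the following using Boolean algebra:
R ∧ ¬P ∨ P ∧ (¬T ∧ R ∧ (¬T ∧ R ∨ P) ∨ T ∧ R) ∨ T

R ∨ T

R ∧ ¬P ∨ P ∧ (¬T ∧ R ∧ (¬T ∧ R ∨ P) ∨ T ∧ R) ∨ T
= R ∧ ¬P ∨ P ∧ (¬T ∧ R ∨ T ∧ R) ∨ T   (absorption)
= R ∧ ¬P ∨ P ∧ R ∨ T   (distribution)
= R ∨ T   (distribution)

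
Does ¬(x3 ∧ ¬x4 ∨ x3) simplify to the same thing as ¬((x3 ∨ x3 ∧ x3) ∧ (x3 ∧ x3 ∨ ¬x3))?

E1: ¬(x3 ∧ ¬x4 ∨ x3)
    = ¬x3   (absorption)
E2: ¬((x3 ∨ x3 ∧ x3) ∧ (x3 ∧ x3 ∨ ¬x3))
    = ¬(x3 ∧ x3 ∨ x3 ∧ ¬x3)   (distribution)
    = ¬x3   (distribution)
Both reduce to ¬x3, so they are equivalent.

Yes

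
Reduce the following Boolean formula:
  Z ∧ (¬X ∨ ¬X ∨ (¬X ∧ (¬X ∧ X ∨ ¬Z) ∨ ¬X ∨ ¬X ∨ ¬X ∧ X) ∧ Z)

Z ∧ (¬X ∨ ¬X ∨ (¬X ∧ (¬X ∧ X ∨ ¬Z) ∨ ¬X ∨ ¬X ∨ ¬X ∧ X) ∧ Z)
= Z ∧ (¬X ∨ ¬X ∨ (¬X ∧ ¬Z ∨ ¬X ∨ ¬X ∨ ¬X ∧ X) ∧ Z)
= Z ∧ (¬X ∨ ¬X ∨ (¬X ∧ ¬Z ∨ ¬X ∨ ¬X) ∧ Z)
= Z ∧ (¬X ∨ ¬X ∨ (¬X ∨ ¬X) ∧ Z)
= Z ∧ (¬X ∨ ¬X)
= Z ∧ ¬X

Z ∧ ¬X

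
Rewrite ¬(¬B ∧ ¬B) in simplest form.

¬(¬B ∧ ¬B)
= ¬¬B   [idempotence]
= B   [double negation]

B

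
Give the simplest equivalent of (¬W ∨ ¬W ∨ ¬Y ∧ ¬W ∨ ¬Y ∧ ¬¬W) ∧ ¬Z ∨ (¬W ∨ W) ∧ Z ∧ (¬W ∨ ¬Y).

(¬W ∨ ¬W ∨ ¬Y ∧ ¬W ∨ ¬Y ∧ ¬¬W) ∧ ¬Z ∨ (¬W ∨ W) ∧ Z ∧ (¬W ∨ ¬Y)
= (¬W ∨ ¬Y ∧ ¬W ∨ ¬Y ∧ ¬¬W) ∧ ¬Z ∨ (¬W ∨ W) ∧ Z ∧ (¬W ∨ ¬Y)   — idempotence
= (¬W ∨ ¬Y ∧ ¬W ∨ ¬Y ∧ W) ∧ ¬Z ∨ (¬W ∨ W) ∧ Z ∧ (¬W ∨ ¬Y)   — double negation
= (¬W ∨ ¬Y) ∧ ¬Z ∨ (¬W ∨ W) ∧ Z ∧ (¬W ∨ ¬Y)   — distribution
= (¬W ∨ ¬Y) ∧ ¬Z ∨ Z ∧ (¬W ∨ ¬Y)   — complement / identity
= ¬W ∨ ¬Y   — distribution

¬W ∨ ¬Y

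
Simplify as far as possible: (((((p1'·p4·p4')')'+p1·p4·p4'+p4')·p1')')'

(((((p1'·p4·p4')')'+p1·p4·p4'+p4')·p1')')'
= (((p1'·p4·p4'+p1·p4·p4'+p4')·p1')')'   [double negation]
= (p1'·p4·p4'+p1·p4·p4'+p4')·p1'   [double negation]
= (p4·p4'+p4')·p1'   [distribution]
= p4'·p1'   [complement / identity]

p4'·p1'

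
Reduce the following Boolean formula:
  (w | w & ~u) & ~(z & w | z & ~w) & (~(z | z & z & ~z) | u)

(w | w & ~u) & ~(z & w | z & ~w) & (~(z | z & z & ~z) | u)
= (w | w & ~u) & ~(z & w | z & ~w) & (~(z | z & ~z) | u)   (idempotence)
= w & ~(z & w | z & ~w) & (~(z | z & ~z) | u)   (absorption)
= w & ~(z & w | z & ~w) & (~z | u)   (complement / identity)
= w & ~z & (~z | u)   (distribution)
= w & ~z   (absorption)

w & ~z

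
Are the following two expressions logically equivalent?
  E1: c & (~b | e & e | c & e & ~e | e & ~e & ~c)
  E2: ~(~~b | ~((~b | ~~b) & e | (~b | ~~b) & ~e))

E1: c & (~b | e & e | c & e & ~e | e & ~e & ~c)
    = c & (~b | e & e | e & ~e)
    = c & (~b | e)
E2: ~(~~b | ~((~b | ~~b) & e | (~b | ~~b) & ~e))
    = ~(~~b | ~(~b | ~~b))
    = ~(~~b | b & ~b)
    = ~(b | b & ~b)
    = ~b
These differ: at b=0, c=0, e=1, E1 = 0 but E2 = 1.

No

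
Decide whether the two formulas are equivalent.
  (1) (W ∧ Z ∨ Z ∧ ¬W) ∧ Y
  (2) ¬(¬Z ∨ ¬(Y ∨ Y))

Yes

E1: (W ∧ Z ∨ Z ∧ ¬W) ∧ Y
    = Z ∧ Y   [distribution]
E2: ¬(¬Z ∨ ¬(Y ∨ Y))
    = Z ∧ (Y ∨ Y)   [De Morgan]
    = Z ∧ Y   [idempotence]
Both reduce to Z ∧ Y, so they are equivalent.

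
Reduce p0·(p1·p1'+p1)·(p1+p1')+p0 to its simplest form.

p0·(p1·p1'+p1)·(p1+p1')+p0
= p0·p1·(p1+p1')+p0   [complement / identity]
= p0·p1+p0   [complement / identity]
= p0   [absorption]

p0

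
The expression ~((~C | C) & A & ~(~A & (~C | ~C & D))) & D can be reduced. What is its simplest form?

~A & D

~((~C | C) & A & ~(~A & (~C | ~C & D))) & D
= ~((~C | C) & A & ~(~A & ~C)) & D   (absorption)
= ~(A & ~(~A & ~C)) & D   (complement / identity)
= ~(A & (A | C)) & D   (De Morgan)
= ~A & D   (absorption)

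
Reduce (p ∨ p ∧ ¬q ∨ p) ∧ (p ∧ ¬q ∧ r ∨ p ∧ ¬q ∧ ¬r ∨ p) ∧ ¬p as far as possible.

False

(p ∨ p ∧ ¬q ∨ p) ∧ (p ∧ ¬q ∧ r ∨ p ∧ ¬q ∧ ¬r ∨ p) ∧ ¬p
= (p ∨ p ∧ ¬q ∨ p) ∧ (p ∧ ¬q ∨ p) ∧ ¬p
= (p ∨ p ∧ ¬q ∨ p) ∧ p ∧ ¬p
= (p ∨ p) ∧ p ∧ ¬p
= p ∧ p ∧ ¬p
= p ∧ ¬p
= False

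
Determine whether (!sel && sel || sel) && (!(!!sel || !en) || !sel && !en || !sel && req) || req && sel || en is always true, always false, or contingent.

(!sel && sel || sel) && (!(!!sel || !en) || !sel && !en || !sel && req) || req && sel || en
= (!sel && sel || sel) && (!sel && en || !sel && !en || !sel && req) || req && sel || en   — De Morgan
= (!sel && sel || sel) && (!sel || !sel && req) || req && sel || en   — distribution
= (!sel && sel || sel) && !sel || req && sel || en   — absorption
= sel && !sel || req && sel || en   — complement / identity
= req && sel || en   — complement / identity
This depends on en, req, sel, so it is not a constant.

contingent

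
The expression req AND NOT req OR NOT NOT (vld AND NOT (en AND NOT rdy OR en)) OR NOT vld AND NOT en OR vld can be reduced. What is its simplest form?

NOT en OR vld

req AND NOT req OR NOT NOT (vld AND NOT (en AND NOT rdy OR en)) OR NOT vld AND NOT en OR vld
= req AND NOT req OR NOT NOT (vld AND NOT en) OR NOT vld AND NOT en OR vld   — absorption
= req AND NOT req OR vld AND NOT en OR NOT vld AND NOT en OR vld   — double negation
= vld AND NOT en OR NOT vld AND NOT en OR vld   — complement / identity
= NOT en OR vld   — distribution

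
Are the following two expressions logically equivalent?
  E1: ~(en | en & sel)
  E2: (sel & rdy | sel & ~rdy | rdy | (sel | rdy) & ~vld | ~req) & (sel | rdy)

No

E1: ~(en | en & sel)
    = ~en   (absorption)
E2: (sel & rdy | sel & ~rdy | rdy | (sel | rdy) & ~vld | ~req) & (sel | rdy)
    = (sel | rdy | (sel | rdy) & ~vld | ~req) & (sel | rdy)   (distribution)
    = (sel | rdy | ~req) & (sel | rdy)   (absorption)
    = sel | rdy   (absorption)
These differ: at en=1, rdy=0, req=0, sel=1, vld=0, E1 = 0 but E2 = 1.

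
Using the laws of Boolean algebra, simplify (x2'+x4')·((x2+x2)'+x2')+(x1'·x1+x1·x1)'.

(x2'+x4')·((x2+x2)'+x2')+(x1'·x1+x1·x1)'
= (x2'+x4')·(x2'+x2')+(x1'·x1+x1·x1)'   — idempotence
= (x2'+x4')·x2'+(x1'·x1+x1·x1)'   — idempotence
= (x2'+x4')·x2'+x1'   — distribution
= x2'+x1'   — absorption

x2'+x1'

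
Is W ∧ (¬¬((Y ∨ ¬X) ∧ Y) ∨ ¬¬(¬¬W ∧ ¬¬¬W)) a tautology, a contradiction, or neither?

W ∧ (¬¬((Y ∨ ¬X) ∧ Y) ∨ ¬¬(¬¬W ∧ ¬¬¬W))
= W ∧ (¬¬((Y ∨ ¬X) ∧ Y) ∨ ¬(¬W ∨ ¬¬W))   — De Morgan
= W ∧ (¬¬((Y ∨ ¬X) ∧ Y) ∨ W ∧ ¬W)   — De Morgan
= W ∧ (¬¬Y ∨ W ∧ ¬W)   — absorption
= W ∧ (Y ∨ W ∧ ¬W)   — double negation
= W ∧ Y   — complement / identity
This depends on W, Y, so it is not a constant.

neither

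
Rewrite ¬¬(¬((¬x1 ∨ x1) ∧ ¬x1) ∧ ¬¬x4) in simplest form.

¬¬(¬((¬x1 ∨ x1) ∧ ¬x1) ∧ ¬¬x4)
= ¬¬(¬¬x1 ∧ ¬¬x4)   — complement / identity
= ¬(¬x1 ∨ ¬x4)   — De Morgan
= x1 ∧ x4   — De Morgan

x1 ∧ x4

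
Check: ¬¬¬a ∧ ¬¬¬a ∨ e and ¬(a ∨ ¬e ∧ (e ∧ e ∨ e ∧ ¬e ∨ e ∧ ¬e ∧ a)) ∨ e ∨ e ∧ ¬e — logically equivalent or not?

Yes

E1: ¬¬¬a ∧ ¬¬¬a ∨ e
    = ¬¬¬a ∨ e
    = ¬a ∨ e
E2: ¬(a ∨ ¬e ∧ (e ∧ e ∨ e ∧ ¬e ∨ e ∧ ¬e ∧ a)) ∨ e ∨ e ∧ ¬e
    = ¬(a ∨ ¬e ∧ (e ∧ e ∨ e ∧ ¬e ∨ e ∧ ¬e ∧ a)) ∨ e
    = ¬(a ∨ ¬e ∧ (e ∧ e ∨ e ∧ ¬e)) ∨ e
    = ¬(a ∨ ¬e ∧ e) ∨ e
    = ¬a ∨ e
Both reduce to ¬a ∨ e, so they are equivalent.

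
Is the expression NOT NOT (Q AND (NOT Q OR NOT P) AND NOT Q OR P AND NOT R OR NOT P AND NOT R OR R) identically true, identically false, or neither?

identically true

NOT NOT (Q AND (NOT Q OR NOT P) AND NOT Q OR P AND NOT R OR NOT P AND NOT R OR R)
= NOT NOT (Q AND (NOT Q OR NOT P) AND NOT Q OR NOT R OR R)   [distribution]
= NOT NOT (Q AND NOT Q OR NOT R OR R)   [absorption]
= Q AND NOT Q OR NOT R OR R   [double negation]
= NOT R OR R   [complement / identity]
= TRUE   [complement]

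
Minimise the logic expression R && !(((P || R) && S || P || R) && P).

R && !P

R && !(((P || R) && S || P || R) && P)
= R && !((P || R) && P)   [absorption]
= R && !P   [absorption]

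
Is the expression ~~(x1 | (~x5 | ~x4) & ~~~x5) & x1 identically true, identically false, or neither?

neither

~~(x1 | (~x5 | ~x4) & ~~~x5) & x1
= ~~(x1 | (~x5 | ~x4) & ~x5) & x1   — double negation
= (x1 | (~x5 | ~x4) & ~x5) & x1   — double negation
= (x1 | ~x5) & x1   — absorption
= x1   — absorption
This depends on x1, so it is not a constant.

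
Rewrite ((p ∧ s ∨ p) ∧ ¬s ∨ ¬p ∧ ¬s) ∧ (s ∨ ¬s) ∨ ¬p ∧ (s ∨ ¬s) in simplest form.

¬s ∨ ¬p

((p ∧ s ∨ p) ∧ ¬s ∨ ¬p ∧ ¬s) ∧ (s ∨ ¬s) ∨ ¬p ∧ (s ∨ ¬s)
= (s ∨ ¬s) ∧ ((p ∧ s ∨ p) ∧ ¬s ∨ ¬p ∧ ¬s ∨ ¬p)
= (s ∨ ¬s) ∧ (p ∧ ¬s ∨ ¬p ∧ ¬s ∨ ¬p)
= (s ∨ ¬s) ∧ (¬s ∨ ¬p)
= ¬s ∨ ¬p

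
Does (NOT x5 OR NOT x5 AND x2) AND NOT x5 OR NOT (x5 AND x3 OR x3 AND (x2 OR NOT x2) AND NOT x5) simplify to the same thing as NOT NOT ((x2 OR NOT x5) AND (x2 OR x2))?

E1: (NOT x5 OR NOT x5 AND x2) AND NOT x5 OR NOT (x5 AND x3 OR x3 AND (x2 OR NOT x2) AND NOT x5)
    = (NOT x5 OR NOT x5 AND x2) AND NOT x5 OR NOT (x5 AND x3 OR x3 AND NOT x5)   [complement / identity]
    = NOT x5 AND NOT x5 OR NOT (x5 AND x3 OR x3 AND NOT x5)   [absorption]
    = NOT x5 OR NOT (x5 AND x3 OR x3 AND NOT x5)   [idempotence]
    = NOT x5 OR NOT x3   [distribution]
E2: NOT NOT ((x2 OR NOT x5) AND (x2 OR x2))
    = NOT NOT ((x2 OR NOT x5) AND x2)   [idempotence]
    = NOT NOT x2   [absorption]
    = x2   [double negation]
These differ: at x2=0, x3=0, x5=1, E1 = 1 but E2 = 0.

No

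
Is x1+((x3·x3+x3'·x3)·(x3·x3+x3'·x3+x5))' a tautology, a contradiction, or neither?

neither

x1+((x3·x3+x3'·x3)·(x3·x3+x3'·x3+x5))'
= x1+(x3·x3+x3'·x3)'   (absorption)
= x1+x3'   (distribution)
This depends on x1, x3, so it is not a constant.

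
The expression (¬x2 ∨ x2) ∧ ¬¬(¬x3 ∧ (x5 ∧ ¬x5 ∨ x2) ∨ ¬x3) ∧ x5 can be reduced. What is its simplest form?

(¬x2 ∨ x2) ∧ ¬¬(¬x3 ∧ (x5 ∧ ¬x5 ∨ x2) ∨ ¬x3) ∧ x5
= (¬x2 ∨ x2) ∧ ¬¬(¬x3 ∧ x2 ∨ ¬x3) ∧ x5   [complement / identity]
= ¬¬(¬x3 ∧ x2 ∨ ¬x3) ∧ x5   [complement / identity]
= (¬x3 ∧ x2 ∨ ¬x3) ∧ x5   [double negation]
= ¬x3 ∧ x5   [absorption]

¬x3 ∧ x5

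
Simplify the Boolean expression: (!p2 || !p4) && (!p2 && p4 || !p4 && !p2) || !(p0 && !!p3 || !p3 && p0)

!p2 || !p0

(!p2 || !p4) && (!p2 && p4 || !p4 && !p2) || !(p0 && !!p3 || !p3 && p0)
= (!p2 || !p4) && (!p2 && p4 || !p4 && !p2) || !(p0 && p3 || !p3 && p0)   (double negation)
= (!p2 || !p4) && !p2 || !(p0 && p3 || !p3 && p0)   (distribution)
= (!p2 || !p4) && !p2 || !p0   (distribution)
= !p2 || !p0   (absorption)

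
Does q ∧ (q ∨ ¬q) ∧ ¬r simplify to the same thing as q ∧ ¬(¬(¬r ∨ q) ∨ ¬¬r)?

Yes

E1: q ∧ (q ∨ ¬q) ∧ ¬r
    = q ∧ ¬r
E2: q ∧ ¬(¬(¬r ∨ q) ∨ ¬¬r)
    = q ∧ (¬r ∨ q) ∧ ¬r
    = q ∧ ¬r
Both reduce to q ∧ ¬r, so they are equivalent.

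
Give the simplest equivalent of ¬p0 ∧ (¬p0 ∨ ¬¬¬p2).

¬p0

¬p0 ∧ (¬p0 ∨ ¬¬¬p2)
= ¬p0 ∧ (¬p0 ∨ ¬p2)   — double negation
= ¬p0   — absorption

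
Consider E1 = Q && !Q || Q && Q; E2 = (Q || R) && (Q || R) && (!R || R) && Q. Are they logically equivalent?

E1: Q && !Q || Q && Q
    = Q   (distribution)
E2: (Q || R) && (Q || R) && (!R || R) && Q
    = (Q || R) && (Q || R) && Q   (complement / identity)
    = (Q || R) && Q   (idempotence)
    = Q   (absorption)
Both reduce to Q, so they are equivalent.

Yes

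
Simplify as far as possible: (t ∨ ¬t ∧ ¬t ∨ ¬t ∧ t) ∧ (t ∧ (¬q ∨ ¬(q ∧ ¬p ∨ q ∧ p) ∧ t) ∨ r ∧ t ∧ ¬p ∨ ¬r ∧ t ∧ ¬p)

t ∧ (¬q ∨ ¬p)

(t ∨ ¬t ∧ ¬t ∨ ¬t ∧ t) ∧ (t ∧ (¬q ∨ ¬(q ∧ ¬p ∨ q ∧ p) ∧ t) ∨ r ∧ t ∧ ¬p ∨ ¬r ∧ t ∧ ¬p)
= (t ∨ ¬t) ∧ (t ∧ (¬q ∨ ¬(q ∧ ¬p ∨ q ∧ p) ∧ t) ∨ r ∧ t ∧ ¬p ∨ ¬r ∧ t ∧ ¬p)   — distribution
= (t ∨ ¬t) ∧ (t ∧ (¬q ∨ ¬(q ∧ ¬p ∨ q ∧ p) ∧ t) ∨ t ∧ ¬p)   — distribution
= (t ∨ ¬t) ∧ t ∧ (¬q ∨ ¬(q ∧ ¬p ∨ q ∧ p) ∧ t ∨ ¬p)   — distribution
= (t ∨ ¬t) ∧ t ∧ (¬q ∨ ¬q ∧ t ∨ ¬p)   — distribution
= t ∧ (¬q ∨ ¬q ∧ t ∨ ¬p)   — complement / identity
= t ∧ (¬q ∨ ¬p)   — absorption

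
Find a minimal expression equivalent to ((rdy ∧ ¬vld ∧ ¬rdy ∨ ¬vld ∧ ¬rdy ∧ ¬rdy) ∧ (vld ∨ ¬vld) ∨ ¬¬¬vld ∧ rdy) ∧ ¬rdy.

¬vld ∧ ¬rdy

((rdy ∧ ¬vld ∧ ¬rdy ∨ ¬vld ∧ ¬rdy ∧ ¬rdy) ∧ (vld ∨ ¬vld) ∨ ¬¬¬vld ∧ rdy) ∧ ¬rdy
= (¬vld ∧ ¬rdy ∧ (vld ∨ ¬vld) ∨ ¬¬¬vld ∧ rdy) ∧ ¬rdy   — distribution
= (¬vld ∧ ¬rdy ∧ (vld ∨ ¬vld) ∨ ¬vld ∧ rdy) ∧ ¬rdy   — double negation
= (¬vld ∧ ¬rdy ∨ ¬vld ∧ rdy) ∧ ¬rdy   — complement / identity
= ¬vld ∧ ¬rdy   — distribution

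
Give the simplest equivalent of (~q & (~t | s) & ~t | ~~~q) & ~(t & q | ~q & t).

(~q & (~t | s) & ~t | ~~~q) & ~(t & q | ~q & t)
= (~q & (~t | s) & ~t | ~q) & ~(t & q | ~q & t)
= (~q & ~t | ~q) & ~(t & q | ~q & t)
= ~q & ~(t & q | ~q & t)
= ~q & ~t

~q & ~t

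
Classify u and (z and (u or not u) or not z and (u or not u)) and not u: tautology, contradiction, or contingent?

u and (z and (u or not u) or not z and (u or not u)) and not u
= u and (u or not u) and not u   [distribution]
= u and not u   [complement / identity]
= False   [complement]

contradiction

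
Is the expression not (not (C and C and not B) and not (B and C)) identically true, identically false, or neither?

neither

not (not (C and C and not B) and not (B and C))
= not (not (C and not B) and not (B and C))   — idempotence
= C and not B or B and C   — De Morgan
= C   — distribution
This depends on C, so it is not a constant.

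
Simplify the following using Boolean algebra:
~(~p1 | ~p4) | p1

p1

~(~p1 | ~p4) | p1
= p1 & p4 | p1   — De Morgan
= p1   — absorption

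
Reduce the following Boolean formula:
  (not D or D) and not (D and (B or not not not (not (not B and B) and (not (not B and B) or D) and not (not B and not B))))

not D

(not D or D) and not (D and (B or not not not (not (not B and B) and (not (not B and B) or D) and not (not B and not B))))
= (not D or D) and not (D and (B or not not not (not (not B and B) and not (not B and not B))))   — absorption
= (not D or D) and not (D and (B or not not (not B and B or not B and not B)))   — De Morgan
= not (D and (B or not not (not B and B or not B and not B)))   — complement / identity
= not (D and (B or not not not B))   — distribution
= not (D and (B or not B))   — double negation
= not D   — complement / identity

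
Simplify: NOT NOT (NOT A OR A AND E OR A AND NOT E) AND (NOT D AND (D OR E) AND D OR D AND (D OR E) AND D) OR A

D OR A

NOT NOT (NOT A OR A AND E OR A AND NOT E) AND (NOT D AND (D OR E) AND D OR D AND (D OR E) AND D) OR A
= (NOT A OR A AND E OR A AND NOT E) AND (NOT D AND (D OR E) AND D OR D AND (D OR E) AND D) OR A   (double negation)
= (NOT A OR A AND E OR A AND NOT E) AND (D OR E) AND D OR A   (distribution)
= (NOT A OR A) AND (D OR E) AND D OR A   (distribution)
= (D OR E) AND D OR A   (complement / identity)
= D OR A   (absorption)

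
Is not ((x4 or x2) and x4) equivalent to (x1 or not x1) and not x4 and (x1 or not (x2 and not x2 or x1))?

Yes

E1: not ((x4 or x2) and x4)
    = not x4   — absorption
E2: (x1 or not x1) and not x4 and (x1 or not (x2 and not x2 or x1))
    = not x4 and (x1 or not (x2 and not x2 or x1))   — complement / identity
    = not x4 and (x1 or not x1)   — complement / identity
    = not x4   — complement / identity
Both reduce to not x4, so they are equivalent.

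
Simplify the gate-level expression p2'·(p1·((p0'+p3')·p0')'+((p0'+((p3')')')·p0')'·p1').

p2'·(p1·((p0'+p3')·p0')'+((p0'+((p3')')')·p0')'·p1')
= p2'·(p1·((p0'+p3')·p0')'+((p0'+p3')·p0')'·p1')   — double negation
= p2'·((p0'+p3')·p0')'   — distribution
= p2'·(p0')'   — absorption
= p2'·p0   — double negation

p2'·p0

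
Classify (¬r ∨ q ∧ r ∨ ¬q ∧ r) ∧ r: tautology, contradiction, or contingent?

contingent

(¬r ∨ q ∧ r ∨ ¬q ∧ r) ∧ r
= (¬r ∨ r) ∧ r   [distribution]
= r   [complement / identity]
This depends on r, so it is not a constant.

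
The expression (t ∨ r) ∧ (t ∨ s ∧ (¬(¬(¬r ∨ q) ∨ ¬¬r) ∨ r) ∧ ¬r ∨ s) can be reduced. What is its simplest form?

t ∨ r ∧ s

(t ∨ r) ∧ (t ∨ s ∧ (¬(¬(¬r ∨ q) ∨ ¬¬r) ∨ r) ∧ ¬r ∨ s)
= (t ∨ r) ∧ (t ∨ s ∧ ((¬r ∨ q) ∧ ¬r ∨ r) ∧ ¬r ∨ s)   [De Morgan]
= (t ∨ r) ∧ (t ∨ s ∧ (¬r ∨ r) ∧ ¬r ∨ s)   [absorption]
= (t ∨ r) ∧ (t ∨ s ∧ ¬r ∨ s)   [complement / identity]
= (t ∨ r) ∧ (t ∨ s)   [absorption]
= t ∨ r ∧ s   [distribution]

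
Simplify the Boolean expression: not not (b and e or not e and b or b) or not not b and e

not not (b and e or not e and b or b) or not not b and e
= not not (b or b) or not not b and e   — distribution
= not not b or not not b and e   — idempotence
= not not b   — absorption
= b   — double negation

b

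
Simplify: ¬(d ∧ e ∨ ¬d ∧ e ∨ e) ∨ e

True

¬(d ∧ e ∨ ¬d ∧ e ∨ e) ∨ e
= ¬(e ∨ e) ∨ e   (distribution)
= ¬e ∨ e   (idempotence)
= True   (complement)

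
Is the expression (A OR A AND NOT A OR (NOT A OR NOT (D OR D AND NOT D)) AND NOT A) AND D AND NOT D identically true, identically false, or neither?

(A OR A AND NOT A OR (NOT A OR NOT (D OR D AND NOT D)) AND NOT A) AND D AND NOT D
= (A OR (NOT A OR NOT (D OR D AND NOT D)) AND NOT A) AND D AND NOT D   (complement / identity)
= (A OR (NOT A OR NOT D) AND NOT A) AND D AND NOT D   (complement / identity)
= (A OR NOT A) AND D AND NOT D   (absorption)
= D AND NOT D   (complement / identity)
= FALSE   (complement)

identically false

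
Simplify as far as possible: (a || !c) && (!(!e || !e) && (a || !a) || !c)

(a || !c) && (!(!e || !e) && (a || !a) || !c)
= (a || !c) && (e && e && (a || !a) || !c)   — De Morgan
= (a || !c) && (e && (a || !a) || !c)   — idempotence
= (a || !c) && (e || !c)   — complement / identity
= !c || a && e   — distribution

!c || a && e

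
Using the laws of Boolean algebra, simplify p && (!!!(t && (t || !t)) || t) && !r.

p && !r

p && (!!!(t && (t || !t)) || t) && !r
= p && (!(t && (t || !t)) || t) && !r
= p && (!t || t) && !r
= p && !r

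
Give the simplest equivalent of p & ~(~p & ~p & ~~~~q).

p & ~(~p & ~p & ~~~~q)
= p & ~(~p & ~~~~q)   [idempotence]
= p & ~(~p & ~~q)   [double negation]
= p & (p | ~q)   [De Morgan]
= p   [absorption]

p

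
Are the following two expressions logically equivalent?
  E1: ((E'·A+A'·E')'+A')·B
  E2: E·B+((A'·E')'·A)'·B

E1: ((E'·A+A'·E')'+A')·B
    = ((E')'+A')·B
    = (E+A')·B
E2: E·B+((A'·E')'·A)'·B
    = E·B+((A+E)·A)'·B
    = E·B+A'·B
    = (E+A')·B
Both reduce to (E+A')·B, so they are equivalent.

Yes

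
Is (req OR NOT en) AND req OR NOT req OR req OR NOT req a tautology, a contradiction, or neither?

tautology

(req OR NOT en) AND req OR NOT req OR req OR NOT req
= req OR NOT req OR req OR NOT req   [absorption]
= req OR NOT req   [idempotence]
= TRUE   [complement]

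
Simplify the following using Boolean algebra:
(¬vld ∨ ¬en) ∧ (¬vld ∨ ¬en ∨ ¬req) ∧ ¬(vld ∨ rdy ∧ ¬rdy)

¬vld

(¬vld ∨ ¬en) ∧ (¬vld ∨ ¬en ∨ ¬req) ∧ ¬(vld ∨ rdy ∧ ¬rdy)
= (¬vld ∨ ¬en) ∧ ¬(vld ∨ rdy ∧ ¬rdy)   (absorption)
= (¬vld ∨ ¬en) ∧ ¬vld   (complement / identity)
= ¬vld   (absorption)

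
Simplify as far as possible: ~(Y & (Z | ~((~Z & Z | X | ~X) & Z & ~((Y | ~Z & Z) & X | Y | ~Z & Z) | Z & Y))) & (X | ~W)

~Y & (X | ~W)

~(Y & (Z | ~((~Z & Z | X | ~X) & Z & ~((Y | ~Z & Z) & X | Y | ~Z & Z) | Z & Y))) & (X | ~W)
= ~(Y & (Z | ~((~Z & Z | X | ~X) & Z & ~(Y | ~Z & Z) | Z & Y))) & (X | ~W)
= ~(Y & (Z | ~((~Z & Z | X | ~X) & Z & ~Y | Z & Y))) & (X | ~W)
= ~(Y & (Z | ~((X | ~X) & Z & ~Y | Z & Y))) & (X | ~W)
= ~(Y & (Z | ~(Z & ~Y | Z & Y))) & (X | ~W)
= ~(Y & (Z | ~Z)) & (X | ~W)
= ~Y & (X | ~W)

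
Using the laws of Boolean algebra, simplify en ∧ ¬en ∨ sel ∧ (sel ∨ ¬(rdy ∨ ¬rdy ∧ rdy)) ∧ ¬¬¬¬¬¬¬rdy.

sel ∧ ¬rdy

en ∧ ¬en ∨ sel ∧ (sel ∨ ¬(rdy ∨ ¬rdy ∧ rdy)) ∧ ¬¬¬¬¬¬¬rdy
= sel ∧ (sel ∨ ¬(rdy ∨ ¬rdy ∧ rdy)) ∧ ¬¬¬¬¬¬¬rdy   (complement / identity)
= sel ∧ (sel ∨ ¬(rdy ∨ ¬rdy ∧ rdy)) ∧ ¬¬¬¬¬rdy   (double negation)
= sel ∧ (sel ∨ ¬rdy) ∧ ¬¬¬¬¬rdy   (complement / identity)
= sel ∧ ¬¬¬¬¬rdy   (absorption)
= sel ∧ ¬¬¬rdy   (double negation)
= sel ∧ ¬rdy   (double negation)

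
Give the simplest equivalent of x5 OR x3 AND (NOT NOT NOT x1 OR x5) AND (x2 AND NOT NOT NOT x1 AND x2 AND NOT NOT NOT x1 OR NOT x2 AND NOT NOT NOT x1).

x5 OR x3 AND (NOT NOT NOT x1 OR x5) AND (x2 AND NOT NOT NOT x1 AND x2 AND NOT NOT NOT x1 OR NOT x2 AND NOT NOT NOT x1)
= x5 OR x3 AND (NOT NOT NOT x1 OR x5) AND (x2 AND NOT NOT NOT x1 OR NOT x2 AND NOT NOT NOT x1)   — idempotence
= x5 OR x3 AND (NOT NOT NOT x1 OR x5) AND NOT NOT NOT x1   — distribution
= x5 OR x3 AND NOT NOT NOT x1   — absorption
= x5 OR x3 AND NOT x1   — double negation

x5 OR x3 AND NOT x1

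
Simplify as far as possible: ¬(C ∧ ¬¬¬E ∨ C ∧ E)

¬(C ∧ ¬¬¬E ∨ C ∧ E)
= ¬(C ∧ ¬E ∨ C ∧ E)
= ¬C

¬C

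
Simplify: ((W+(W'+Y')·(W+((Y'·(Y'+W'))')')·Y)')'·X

((W+(W'+Y')·(W+((Y'·(Y'+W'))')')·Y)')'·X
= ((W+(W'+Y')·(W+((Y')')')·Y)')'·X   (absorption)
= ((W+(W'+Y')·(W+Y')·Y)')'·X   (double negation)
= ((W+(Y'+W'·W)·Y)')'·X   (distribution)
= ((W+Y'·Y)')'·X   (complement / identity)
= (W+Y'·Y)·X   (double negation)
= W·X   (complement / identity)

W·X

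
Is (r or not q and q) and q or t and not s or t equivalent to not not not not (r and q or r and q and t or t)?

E1: (r or not q and q) and q or t and not s or t
    = (r or not q and q) and q or t   (absorption)
    = r and q or t   (complement / identity)
E2: not not not not (r and q or r and q and t or t)
    = not not (r and q or r and q and t or t)   (double negation)
    = r and q or r and q and t or t   (double negation)
    = r and q or t   (absorption)
Both reduce to r and q or t, so they are equivalent.

Yes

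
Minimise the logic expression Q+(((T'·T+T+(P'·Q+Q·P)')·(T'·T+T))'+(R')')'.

Q+T·R'

Q+(((T'·T+T+(P'·Q+Q·P)')·(T'·T+T))'+(R')')'
= Q+(((T'·T+T+Q')·(T'·T+T))'+(R')')'   (distribution)
= Q+((T'·T+T)'+(R')')'   (absorption)
= Q+(T'·T+T)·R'   (De Morgan)
= Q+T·R'   (complement / identity)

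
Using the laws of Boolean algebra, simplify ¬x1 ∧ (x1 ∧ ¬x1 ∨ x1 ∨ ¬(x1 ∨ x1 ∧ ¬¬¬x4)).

¬x1 ∧ (x1 ∧ ¬x1 ∨ x1 ∨ ¬(x1 ∨ x1 ∧ ¬¬¬x4))
= ¬x1 ∧ (x1 ∨ ¬(x1 ∨ x1 ∧ ¬¬¬x4))   (complement / identity)
= ¬x1 ∧ (x1 ∨ ¬(x1 ∨ x1 ∧ ¬x4))   (double negation)
= ¬x1 ∧ (x1 ∨ ¬x1)   (absorption)
= ¬x1   (complement / identity)

¬x1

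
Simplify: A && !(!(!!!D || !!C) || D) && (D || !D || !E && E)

A && !(!(!!!D || !!C) || D) && (D || !D || !E && E)
= A && !(!(!D || !!C) || D) && (D || !D || !E && E)   (double negation)
= A && !(!(!D || !!C) || D) && (D || !D)   (complement / identity)
= A && !(!(!D || !!C) || D)   (complement / identity)
= A && !(D && !C || D)   (De Morgan)
= A && !D   (absorption)

A && !D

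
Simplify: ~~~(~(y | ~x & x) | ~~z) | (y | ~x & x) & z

y

~~~(~(y | ~x & x) | ~~z) | (y | ~x & x) & z
= ~(~(y | ~x & x) | ~~z) | (y | ~x & x) & z   [double negation]
= (y | ~x & x) & ~z | (y | ~x & x) & z   [De Morgan]
= y | ~x & x   [distribution]
= y   [complement / identity]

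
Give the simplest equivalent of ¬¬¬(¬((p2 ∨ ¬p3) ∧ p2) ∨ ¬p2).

¬¬¬(¬((p2 ∨ ¬p3) ∧ p2) ∨ ¬p2)
= ¬(¬((p2 ∨ ¬p3) ∧ p2) ∨ ¬p2)   — double negation
= ¬(¬p2 ∨ ¬p2)   — absorption
= ¬¬p2   — idempotence
= p2   — double negation

p2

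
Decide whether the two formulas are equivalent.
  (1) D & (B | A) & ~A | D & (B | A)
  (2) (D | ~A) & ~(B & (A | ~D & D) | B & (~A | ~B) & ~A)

No

E1: D & (B | A) & ~A | D & (B | A)
    = D & (B | A)   — absorption
E2: (D | ~A) & ~(B & (A | ~D & D) | B & (~A | ~B) & ~A)
    = (D | ~A) & ~(B & A | B & (~A | ~B) & ~A)   — complement / identity
    = (D | ~A) & ~(B & A | B & ~A)   — absorption
    = (D | ~A) & ~B   — distribution
These differ: at A=0, B=0, D=0, E1 = 0 but E2 = 1.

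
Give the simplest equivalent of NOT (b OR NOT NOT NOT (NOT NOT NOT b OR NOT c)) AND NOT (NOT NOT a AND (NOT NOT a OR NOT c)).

NOT b AND NOT a

NOT (b OR NOT NOT NOT (NOT NOT NOT b OR NOT c)) AND NOT (NOT NOT a AND (NOT NOT a OR NOT c))
= NOT (b OR NOT (NOT NOT NOT b OR NOT c)) AND NOT (NOT NOT a AND (NOT NOT a OR NOT c))
= NOT (b OR NOT (NOT b OR NOT c)) AND NOT (NOT NOT a AND (NOT NOT a OR NOT c))
= NOT (b OR NOT (NOT b OR NOT c)) AND NOT NOT NOT a
= NOT (b OR NOT (NOT b OR NOT c)) AND NOT a
= NOT (b OR b AND c) AND NOT a
= NOT b AND NOT a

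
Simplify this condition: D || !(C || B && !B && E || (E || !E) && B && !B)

D || !C

D || !(C || B && !B && E || (E || !E) && B && !B)
= D || !(C || B && !B && E || B && !B)   — complement / identity
= D || !(C || B && !B)   — absorption
= D || !C   — complement / identity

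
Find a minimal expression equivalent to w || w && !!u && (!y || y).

w || w && !!u && (!y || y)
= w || w && !!u
= w || w && u
= w

w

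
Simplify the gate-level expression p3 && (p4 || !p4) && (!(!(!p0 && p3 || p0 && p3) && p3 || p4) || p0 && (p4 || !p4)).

p3 && (!p4 || p0)

p3 && (p4 || !p4) && (!(!(!p0 && p3 || p0 && p3) && p3 || p4) || p0 && (p4 || !p4))
= p3 && (p4 || !p4) && (!(!p3 && p3 || p4) || p0 && (p4 || !p4))   — distribution
= p3 && (p4 || !p4) && (!(!p3 && p3 || p4) || p0)   — complement / identity
= p3 && (p4 || !p4) && (!p4 || p0)   — complement / identity
= p3 && (!p4 || p0)   — complement / identity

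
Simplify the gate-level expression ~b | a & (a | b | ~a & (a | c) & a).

~b | a & (a | b | ~a & (a | c) & a)
= ~b | a & (a | b | ~a & a)   (absorption)
= ~b | a & (a | b)   (complement / identity)
= ~b | a   (absorption)

~b | a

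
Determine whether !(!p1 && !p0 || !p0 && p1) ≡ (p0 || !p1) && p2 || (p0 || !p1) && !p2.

No

E1: !(!p1 && !p0 || !p0 && p1)
    = !!p0   [distribution]
    = p0   [double negation]
E2: (p0 || !p1) && p2 || (p0 || !p1) && !p2
    = p0 || !p1   [distribution]
These differ: at p0=0, p1=0, p2=0, E1 = 0 but E2 = 1.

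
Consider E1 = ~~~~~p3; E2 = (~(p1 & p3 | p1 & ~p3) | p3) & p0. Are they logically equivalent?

No

E1: ~~~~~p3
    = ~~~p3   (double negation)
    = ~p3   (double negation)
E2: (~(p1 & p3 | p1 & ~p3) | p3) & p0
    = (~p1 | p3) & p0   (distribution)
These differ: at p0=0, p1=1, p3=0, E1 = 1 but E2 = 0.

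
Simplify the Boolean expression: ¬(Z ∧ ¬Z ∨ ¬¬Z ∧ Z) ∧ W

¬(Z ∧ ¬Z ∨ ¬¬Z ∧ Z) ∧ W
= ¬(Z ∧ ¬Z ∨ Z ∧ Z) ∧ W   — double negation
= ¬Z ∧ W   — distribution

¬Z ∧ W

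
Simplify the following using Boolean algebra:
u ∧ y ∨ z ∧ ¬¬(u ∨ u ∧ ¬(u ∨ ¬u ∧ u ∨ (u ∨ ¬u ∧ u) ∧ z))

u ∧ y ∨ z ∧ ¬¬(u ∨ u ∧ ¬(u ∨ ¬u ∧ u ∨ (u ∨ ¬u ∧ u) ∧ z))
= u ∧ y ∨ z ∧ ¬¬(u ∨ u ∧ ¬(u ∨ ¬u ∧ u))   — absorption
= u ∧ y ∨ z ∧ (u ∨ u ∧ ¬(u ∨ ¬u ∧ u))   — double negation
= u ∧ y ∨ z ∧ (u ∨ u ∧ ¬u)   — complement / identity
= u ∧ y ∨ z ∧ u   — complement / identity
= u ∧ (y ∨ z)   — distribution

u ∧ (y ∨ z)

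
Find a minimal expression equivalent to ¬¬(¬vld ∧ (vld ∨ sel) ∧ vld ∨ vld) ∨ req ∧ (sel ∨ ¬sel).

¬¬(¬vld ∧ (vld ∨ sel) ∧ vld ∨ vld) ∨ req ∧ (sel ∨ ¬sel)
= ¬¬(¬vld ∧ (vld ∨ sel) ∧ vld ∨ vld) ∨ req   (complement / identity)
= ¬¬(¬vld ∧ vld ∨ vld) ∨ req   (absorption)
= ¬vld ∧ vld ∨ vld ∨ req   (double negation)
= vld ∨ req   (complement / identity)

vld ∨ req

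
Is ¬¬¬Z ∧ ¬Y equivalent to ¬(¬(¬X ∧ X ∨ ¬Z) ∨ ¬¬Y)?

E1: ¬¬¬Z ∧ ¬Y
    = ¬Z ∧ ¬Y   (double negation)
E2: ¬(¬(¬X ∧ X ∨ ¬Z) ∨ ¬¬Y)
    = (¬X ∧ X ∨ ¬Z) ∧ ¬Y   (De Morgan)
    = ¬Z ∧ ¬Y   (complement / identity)
Both reduce to ¬Z ∧ ¬Y, so they are equivalent.

Yes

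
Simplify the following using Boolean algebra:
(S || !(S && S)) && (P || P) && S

(S || !(S && S)) && (P || P) && S
= (S || !S) && (P || P) && S   — idempotence
= (P || P) && S   — complement / identity
= P && S   — idempotence

P && S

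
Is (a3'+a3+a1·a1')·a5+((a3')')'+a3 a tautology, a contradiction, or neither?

tautology

(a3'+a3+a1·a1')·a5+((a3')')'+a3
= (a3'+a3)·a5+((a3')')'+a3   — complement / identity
= (a3'+a3)·a5+a3'+a3   — double negation
= a3'+a3   — absorption
= 1   — complement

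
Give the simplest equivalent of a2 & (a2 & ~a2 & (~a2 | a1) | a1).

a2 & (a2 & ~a2 & (~a2 | a1) | a1)
= a2 & (a2 & ~a2 | a1)   [absorption]
= a2 & a1   [complement / identity]

a2 & a1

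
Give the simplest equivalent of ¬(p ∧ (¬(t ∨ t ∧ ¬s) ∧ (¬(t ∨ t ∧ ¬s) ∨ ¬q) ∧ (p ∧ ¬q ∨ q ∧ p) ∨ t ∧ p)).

¬(p ∧ (¬(t ∨ t ∧ ¬s) ∧ (¬(t ∨ t ∧ ¬s) ∨ ¬q) ∧ (p ∧ ¬q ∨ q ∧ p) ∨ t ∧ p))
= ¬(p ∧ (¬(t ∨ t ∧ ¬s) ∧ (¬(t ∨ t ∧ ¬s) ∨ ¬q) ∧ p ∨ t ∧ p))   (distribution)
= ¬(p ∧ (¬(t ∨ t ∧ ¬s) ∧ p ∨ t ∧ p))   (absorption)
= ¬(p ∧ (¬t ∧ p ∨ t ∧ p))   (absorption)
= ¬(p ∧ p)   (distribution)
= ¬p   (idempotence)

¬p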